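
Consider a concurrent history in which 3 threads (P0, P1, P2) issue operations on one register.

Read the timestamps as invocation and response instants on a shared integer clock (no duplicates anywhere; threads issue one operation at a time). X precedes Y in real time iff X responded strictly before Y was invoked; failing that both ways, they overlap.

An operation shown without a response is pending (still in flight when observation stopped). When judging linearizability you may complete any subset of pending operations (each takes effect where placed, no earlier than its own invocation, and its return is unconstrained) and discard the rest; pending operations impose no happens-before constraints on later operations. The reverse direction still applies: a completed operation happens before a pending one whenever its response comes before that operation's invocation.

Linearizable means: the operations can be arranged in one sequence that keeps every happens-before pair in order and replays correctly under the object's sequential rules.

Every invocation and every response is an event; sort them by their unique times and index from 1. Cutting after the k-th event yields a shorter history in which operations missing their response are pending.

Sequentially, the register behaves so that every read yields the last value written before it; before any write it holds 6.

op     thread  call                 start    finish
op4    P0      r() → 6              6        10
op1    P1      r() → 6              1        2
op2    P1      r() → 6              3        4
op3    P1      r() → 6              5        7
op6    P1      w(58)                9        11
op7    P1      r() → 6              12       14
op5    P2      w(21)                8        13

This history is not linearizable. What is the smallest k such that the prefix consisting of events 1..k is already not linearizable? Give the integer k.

a valid linearization of events 1..13 exists, for instance op1, op2, op3, op4, op5, op6:
step 1: op1 r() → 6 — value 6
step 2: op2 r() → 6 — value 6
step 3: op3 r() → 6 — value 6
step 4: op4 r() → 6 — value 6
step 5: op5 w(21) — value 21
step 6: op6 w(58) — value 58
event 14 — op7's response, time 14 — after it, nothing linearizes
take op1, op2, op3, op4, op5, op6, op7: step 7 already fails, because op7 r() → 6 cannot occur there
take op1, op2, op3, op4, op6, op5, op7: step 7 already fails, because op7 r() → 6 cannot occur there

14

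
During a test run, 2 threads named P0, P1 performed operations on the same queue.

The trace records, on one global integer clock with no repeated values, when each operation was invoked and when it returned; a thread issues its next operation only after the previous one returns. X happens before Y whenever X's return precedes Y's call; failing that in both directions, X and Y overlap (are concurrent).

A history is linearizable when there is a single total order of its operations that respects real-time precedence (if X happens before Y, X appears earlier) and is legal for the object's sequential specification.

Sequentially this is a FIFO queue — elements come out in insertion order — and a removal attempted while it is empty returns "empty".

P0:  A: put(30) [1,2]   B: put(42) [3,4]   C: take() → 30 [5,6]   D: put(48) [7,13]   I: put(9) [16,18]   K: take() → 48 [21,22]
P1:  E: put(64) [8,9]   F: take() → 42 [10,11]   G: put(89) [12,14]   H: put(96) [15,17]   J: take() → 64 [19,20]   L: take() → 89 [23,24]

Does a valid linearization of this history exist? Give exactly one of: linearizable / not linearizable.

linearizable

one valid linearization: A, B, C, E, D, F, G, H, I, J, K, L
after step 1 (A put(30)): queue <30>
after step 2 (B put(42)): queue <30,42>
after step 3 (C take() → 30): queue <42>
after step 4 (E put(64)): queue <42,64>
after step 5 (D put(48)): queue <42,64,48>
after step 6 (F take() → 42): queue <64,48>
after step 7 (G put(89)): queue <64,48,89>
after step 8 (H put(96)): queue <64,48,89,96>
after step 9 (I put(9)): queue <64,48,89,96,9>
after step 10 (J take() → 64): queue <48,89,96,9>
after step 11 (K take() → 48): queue <89,96,9>
after step 12 (L take() → 89): queue <96,9>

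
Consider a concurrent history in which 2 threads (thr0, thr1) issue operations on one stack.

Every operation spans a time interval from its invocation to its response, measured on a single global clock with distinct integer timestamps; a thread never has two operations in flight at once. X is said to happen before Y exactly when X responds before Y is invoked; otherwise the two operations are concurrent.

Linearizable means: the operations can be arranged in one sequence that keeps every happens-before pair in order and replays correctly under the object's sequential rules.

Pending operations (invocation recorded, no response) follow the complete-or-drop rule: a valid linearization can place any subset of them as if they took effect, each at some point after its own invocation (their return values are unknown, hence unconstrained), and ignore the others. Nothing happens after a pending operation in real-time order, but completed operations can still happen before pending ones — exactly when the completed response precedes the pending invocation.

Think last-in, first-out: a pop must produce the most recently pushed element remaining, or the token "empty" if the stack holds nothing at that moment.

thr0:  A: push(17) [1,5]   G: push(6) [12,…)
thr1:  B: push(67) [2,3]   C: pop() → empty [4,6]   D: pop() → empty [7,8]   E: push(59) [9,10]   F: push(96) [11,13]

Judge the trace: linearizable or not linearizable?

not linearizable

the violation lands at event 6, C's response at time 6: events 1..5 linearize, events 1..6 do not
all 3 real-time-respecting orders fail — 3 completed stack operations, no legal replay
one such order, A, B, C, breaks at step 3 where C pop() → empty is illegal
one such order, B, A, C, breaks at step 3 where C pop() → empty is illegal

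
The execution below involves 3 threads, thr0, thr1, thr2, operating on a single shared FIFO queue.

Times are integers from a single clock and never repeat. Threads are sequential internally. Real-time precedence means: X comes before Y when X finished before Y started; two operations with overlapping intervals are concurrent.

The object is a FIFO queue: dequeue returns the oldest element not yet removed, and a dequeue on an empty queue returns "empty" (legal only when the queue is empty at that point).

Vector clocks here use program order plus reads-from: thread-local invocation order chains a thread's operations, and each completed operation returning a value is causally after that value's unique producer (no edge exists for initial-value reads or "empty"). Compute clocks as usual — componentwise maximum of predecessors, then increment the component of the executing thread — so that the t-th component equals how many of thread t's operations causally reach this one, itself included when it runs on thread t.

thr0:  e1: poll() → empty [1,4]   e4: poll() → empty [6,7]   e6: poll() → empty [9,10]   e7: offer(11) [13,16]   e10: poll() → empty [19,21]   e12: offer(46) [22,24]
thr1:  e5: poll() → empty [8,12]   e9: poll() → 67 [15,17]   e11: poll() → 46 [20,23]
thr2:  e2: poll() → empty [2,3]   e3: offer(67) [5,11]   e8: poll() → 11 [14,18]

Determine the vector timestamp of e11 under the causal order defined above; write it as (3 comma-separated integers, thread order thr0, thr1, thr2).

(6, 3, 2)

e2 (invocation 2): nothing precedes it; thr2's component alone gives (0, 0, 1)
e5 (invocation 8): nothing precedes it; thr1's component alone gives (0, 1, 0)
e1 (invocation 1): nothing precedes it; thr0's component alone gives (1, 0, 0)
e3 (invocation 5): componentwise max over VC(e2)=(0, 0, 1), +1 at thr2, giving (0, 0, 2)
e4 (invocation 6): componentwise max over VC(e1)=(1, 0, 0), +1 at thr0, giving (2, 0, 0)
e6 (invocation 9): componentwise max over VC(e4)=(2, 0, 0), +1 at thr0, giving (3, 0, 0)
e9 (invocation 15): componentwise max over VC(e3)=(0, 0, 2), VC(e5)=(0, 1, 0), +1 at thr1, giving (0, 2, 2)
e7 (invocation 13): componentwise max over VC(e6)=(3, 0, 0), +1 at thr0, giving (4, 0, 0)
e10 (invocation 19): componentwise max over VC(e7)=(4, 0, 0), +1 at thr0, giving (5, 0, 0)
e12 (invocation 22): componentwise max over VC(e10)=(5, 0, 0), +1 at thr0, giving (6, 0, 0)
e8 (invocation 14): componentwise max over VC(e3)=(0, 0, 2), VC(e7)=(4, 0, 0), +1 at thr2, giving (4, 0, 3)
e11 (invocation 20): componentwise max over VC(e9)=(0, 2, 2), VC(e12)=(6, 0, 0), +1 at thr1, giving (6, 3, 2)
target: VC(e11) = (6, 3, 2)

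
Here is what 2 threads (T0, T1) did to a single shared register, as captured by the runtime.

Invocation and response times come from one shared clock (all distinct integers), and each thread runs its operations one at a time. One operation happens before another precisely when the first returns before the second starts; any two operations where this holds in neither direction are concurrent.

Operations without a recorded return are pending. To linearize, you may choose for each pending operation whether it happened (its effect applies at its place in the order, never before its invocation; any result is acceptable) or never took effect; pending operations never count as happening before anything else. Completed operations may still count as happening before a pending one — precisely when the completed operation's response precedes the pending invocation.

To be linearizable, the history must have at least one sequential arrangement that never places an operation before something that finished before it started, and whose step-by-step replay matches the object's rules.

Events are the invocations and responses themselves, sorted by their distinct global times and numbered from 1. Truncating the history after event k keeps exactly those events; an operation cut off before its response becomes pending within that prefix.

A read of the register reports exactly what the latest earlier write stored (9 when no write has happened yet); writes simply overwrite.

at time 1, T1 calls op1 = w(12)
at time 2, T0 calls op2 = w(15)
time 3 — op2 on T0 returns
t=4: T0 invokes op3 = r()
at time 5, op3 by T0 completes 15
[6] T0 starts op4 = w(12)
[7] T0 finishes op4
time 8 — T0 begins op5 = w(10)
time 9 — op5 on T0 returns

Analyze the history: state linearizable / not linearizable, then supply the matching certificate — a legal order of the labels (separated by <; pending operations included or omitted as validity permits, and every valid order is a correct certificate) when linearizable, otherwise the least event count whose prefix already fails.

1. op1 w(12) (pending, included), leaving value 12
2. op2 w(15), leaving value 15
3. op3 r() → 15, leaving value 15
4. op4 w(12), leaving value 12
5. op5 w(10), leaving value 10

linearizable — witness: op1 < op2 < op3 < op4 < op5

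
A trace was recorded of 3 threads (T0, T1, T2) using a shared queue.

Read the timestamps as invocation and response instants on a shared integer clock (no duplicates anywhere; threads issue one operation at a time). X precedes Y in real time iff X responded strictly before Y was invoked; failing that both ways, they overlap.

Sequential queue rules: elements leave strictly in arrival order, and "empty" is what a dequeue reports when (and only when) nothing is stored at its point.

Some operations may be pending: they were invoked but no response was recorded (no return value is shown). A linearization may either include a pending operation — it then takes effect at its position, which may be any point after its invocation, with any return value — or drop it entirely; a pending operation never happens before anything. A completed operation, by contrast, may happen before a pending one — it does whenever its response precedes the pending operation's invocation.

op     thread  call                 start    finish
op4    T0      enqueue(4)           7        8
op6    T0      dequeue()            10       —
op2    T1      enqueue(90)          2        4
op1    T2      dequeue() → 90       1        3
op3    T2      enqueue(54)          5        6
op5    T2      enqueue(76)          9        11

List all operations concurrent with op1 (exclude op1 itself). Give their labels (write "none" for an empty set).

op1 spans [1,3]; an op avoiding the whole window 1..3 is ordered, any other is concurrent
op2 [2,4]: concurrent
op3 [5,6]: after
op4 [7,8]: after
op5 [9,11]: after
op6 [10,…): after

op2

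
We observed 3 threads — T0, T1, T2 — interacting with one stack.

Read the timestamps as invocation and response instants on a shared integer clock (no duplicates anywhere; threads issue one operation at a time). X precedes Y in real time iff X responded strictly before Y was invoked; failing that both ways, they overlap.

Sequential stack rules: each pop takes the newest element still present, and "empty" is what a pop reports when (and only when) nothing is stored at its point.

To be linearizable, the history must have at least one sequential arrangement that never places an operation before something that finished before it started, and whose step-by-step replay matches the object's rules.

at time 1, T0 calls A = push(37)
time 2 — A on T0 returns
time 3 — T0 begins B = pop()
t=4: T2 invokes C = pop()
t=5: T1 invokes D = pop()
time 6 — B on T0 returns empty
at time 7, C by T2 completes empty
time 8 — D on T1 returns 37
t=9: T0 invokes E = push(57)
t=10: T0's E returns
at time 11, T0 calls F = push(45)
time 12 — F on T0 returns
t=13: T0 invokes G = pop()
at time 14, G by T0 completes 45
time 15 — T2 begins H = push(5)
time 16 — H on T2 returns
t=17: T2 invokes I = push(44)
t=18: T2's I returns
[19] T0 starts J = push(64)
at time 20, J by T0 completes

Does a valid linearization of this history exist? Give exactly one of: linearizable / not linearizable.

linearizable

witness order: A, D, B, C, E, F, G, H, I, J
step 1: A push(37) — stack <37>
step 2: D pop() → 37 — stack <>
step 3: B pop() → empty — stack <>
step 4: C pop() → empty — stack <>
step 5: E push(57) — stack <57>
step 6: F push(45) — stack <57,45>
step 7: G pop() → 45 — stack <57>
step 8: H push(5) — stack <57,5>
step 9: I push(44) — stack <57,5,44>
step 10: J push(64) — stack <57,5,44,64>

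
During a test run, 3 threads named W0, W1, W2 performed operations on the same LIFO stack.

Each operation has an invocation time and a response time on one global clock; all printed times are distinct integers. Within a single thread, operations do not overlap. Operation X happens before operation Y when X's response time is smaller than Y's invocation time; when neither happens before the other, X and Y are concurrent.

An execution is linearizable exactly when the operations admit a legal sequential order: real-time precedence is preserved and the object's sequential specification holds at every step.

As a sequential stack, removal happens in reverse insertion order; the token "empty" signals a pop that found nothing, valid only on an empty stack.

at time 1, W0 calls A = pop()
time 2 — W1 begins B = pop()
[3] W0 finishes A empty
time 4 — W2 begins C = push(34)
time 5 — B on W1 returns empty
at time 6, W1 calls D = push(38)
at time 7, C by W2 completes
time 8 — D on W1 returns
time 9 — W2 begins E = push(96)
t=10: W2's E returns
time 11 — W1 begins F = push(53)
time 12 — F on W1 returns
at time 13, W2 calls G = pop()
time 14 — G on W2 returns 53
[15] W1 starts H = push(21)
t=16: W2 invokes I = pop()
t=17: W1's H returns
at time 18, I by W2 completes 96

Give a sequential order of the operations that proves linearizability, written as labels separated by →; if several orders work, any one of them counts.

after step 1 (A pop() → empty): stack <>
after step 2 (B pop() → empty): stack <>
after step 3 (C push(34)): stack <34>
after step 4 (D push(38)): stack <34,38>
after step 5 (E push(96)): stack <34,38,96>
after step 6 (F push(53)): stack <34,38,96,53>
after step 7 (G pop() → 53): stack <34,38,96>
after step 8 (I pop() → 96): stack <34,38>
after step 9 (H push(21)): stack <34,38,21>

A → B → C → D → E → F → G → I → H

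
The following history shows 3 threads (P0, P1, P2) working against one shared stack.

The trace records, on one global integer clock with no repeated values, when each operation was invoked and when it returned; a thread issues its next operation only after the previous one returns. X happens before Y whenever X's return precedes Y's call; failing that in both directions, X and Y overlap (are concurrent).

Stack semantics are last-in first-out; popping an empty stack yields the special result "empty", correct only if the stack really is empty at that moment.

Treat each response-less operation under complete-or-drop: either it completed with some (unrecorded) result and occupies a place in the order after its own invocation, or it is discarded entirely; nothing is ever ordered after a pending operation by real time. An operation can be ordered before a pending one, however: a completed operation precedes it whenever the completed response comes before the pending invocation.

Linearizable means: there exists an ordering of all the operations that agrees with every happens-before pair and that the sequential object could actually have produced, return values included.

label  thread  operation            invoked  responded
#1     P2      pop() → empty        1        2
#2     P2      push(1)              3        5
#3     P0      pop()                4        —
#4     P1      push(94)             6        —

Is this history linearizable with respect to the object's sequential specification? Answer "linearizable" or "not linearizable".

linearizable

one valid linearization: #1, #2
1. #1 pop() → empty, leaving stack <>
2. #2 push(1), leaving stack <1>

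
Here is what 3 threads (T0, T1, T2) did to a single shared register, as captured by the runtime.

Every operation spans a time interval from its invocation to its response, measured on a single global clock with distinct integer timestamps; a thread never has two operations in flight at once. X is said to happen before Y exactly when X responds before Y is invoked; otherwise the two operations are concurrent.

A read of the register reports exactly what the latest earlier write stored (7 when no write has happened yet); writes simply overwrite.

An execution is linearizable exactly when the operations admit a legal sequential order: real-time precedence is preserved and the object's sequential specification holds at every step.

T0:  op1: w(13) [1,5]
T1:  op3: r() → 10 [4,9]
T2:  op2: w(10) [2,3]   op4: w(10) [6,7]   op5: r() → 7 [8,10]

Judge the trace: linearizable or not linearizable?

not linearizable

events 1..9 are fine; event 10 — the response of op5 at time 10 — makes the prefix non-linearizable
real-time-consistent orders of the 5 completed operations: 7 — all fail the register replay
one such order, op1, op2, op3, op4, op5, breaks at step 5 where op5 r() → 7 is illegal
one such order, op1, op2, op4, op3, op5, breaks at step 5 where op5 r() → 7 is illegal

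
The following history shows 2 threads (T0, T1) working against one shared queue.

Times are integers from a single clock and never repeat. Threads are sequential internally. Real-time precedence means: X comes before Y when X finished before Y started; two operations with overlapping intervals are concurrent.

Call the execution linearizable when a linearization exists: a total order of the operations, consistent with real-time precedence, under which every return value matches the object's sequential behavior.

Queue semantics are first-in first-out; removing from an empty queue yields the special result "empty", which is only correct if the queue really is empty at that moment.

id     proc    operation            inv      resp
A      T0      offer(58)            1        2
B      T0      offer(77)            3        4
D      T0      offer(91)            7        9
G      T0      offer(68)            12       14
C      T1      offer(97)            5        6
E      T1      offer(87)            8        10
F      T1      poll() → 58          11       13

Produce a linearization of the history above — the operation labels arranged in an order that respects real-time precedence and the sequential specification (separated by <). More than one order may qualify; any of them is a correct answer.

A < B < C < D < E < F < G

1. A offer(58), leaving queue <58>
2. B offer(77), leaving queue <58,77>
3. C offer(97), leaving queue <58,77,97>
4. D offer(91), leaving queue <58,77,97,91>
5. E offer(87), leaving queue <58,77,97,91,87>
6. F poll() → 58, leaving queue <77,97,91,87>
7. G offer(68), leaving queue <77,97,91,87,68>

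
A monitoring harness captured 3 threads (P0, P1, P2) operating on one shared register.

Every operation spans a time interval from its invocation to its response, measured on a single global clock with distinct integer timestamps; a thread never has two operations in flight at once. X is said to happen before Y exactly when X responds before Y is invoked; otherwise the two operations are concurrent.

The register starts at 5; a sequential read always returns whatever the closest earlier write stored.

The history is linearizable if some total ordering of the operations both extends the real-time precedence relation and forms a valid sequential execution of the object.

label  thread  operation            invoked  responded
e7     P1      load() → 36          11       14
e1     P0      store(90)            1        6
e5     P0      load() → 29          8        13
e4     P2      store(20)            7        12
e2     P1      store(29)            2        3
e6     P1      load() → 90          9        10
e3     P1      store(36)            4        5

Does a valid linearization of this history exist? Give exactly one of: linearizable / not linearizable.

through event 12 a valid linearization exists; event 13 (e5 responding at time 13) ends that
18 orders of the 6 completed register ops respect real time; none is legal
include/drop combinations of the 1 pending operation (e7) were all tried; none helps
e.g. e1, e2, e3, e4, e5, e6 (pending dropped): illegal at step 5, since e5 load() → 29 cannot apply there
e.g. e1, e2, e3, e4, e6, e5 (pending dropped): illegal at step 5, since e6 load() → 90 cannot apply there

not linearizable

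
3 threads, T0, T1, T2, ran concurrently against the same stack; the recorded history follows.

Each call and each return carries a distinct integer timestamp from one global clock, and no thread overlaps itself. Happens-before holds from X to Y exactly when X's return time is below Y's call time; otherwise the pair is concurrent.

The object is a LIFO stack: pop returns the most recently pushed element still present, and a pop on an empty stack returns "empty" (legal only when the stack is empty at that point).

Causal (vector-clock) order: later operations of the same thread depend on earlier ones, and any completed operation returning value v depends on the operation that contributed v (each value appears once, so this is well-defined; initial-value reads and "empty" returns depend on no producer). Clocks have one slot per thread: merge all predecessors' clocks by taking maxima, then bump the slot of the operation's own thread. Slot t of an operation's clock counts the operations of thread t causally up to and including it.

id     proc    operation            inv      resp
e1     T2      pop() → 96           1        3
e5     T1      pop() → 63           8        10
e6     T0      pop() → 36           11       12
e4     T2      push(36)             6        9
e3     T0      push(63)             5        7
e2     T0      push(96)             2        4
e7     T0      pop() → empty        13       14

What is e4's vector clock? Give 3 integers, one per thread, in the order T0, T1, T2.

VC(e2, invoked at 2): no causal predecessors; +1 on T0 → (1, 0, 0)
e1, invoked 1, takes VC(e2)=(1, 0, 0) under max, adds 1 for T2 → (1, 0, 1)
e3, invoked 5, takes VC(e2)=(1, 0, 0) under max, adds 1 for T0 → (2, 0, 0)
e4, invoked 6, takes VC(e1)=(1, 0, 1) under max, adds 1 for T2 → (1, 0, 2)
e5, invoked 8, takes VC(e3)=(2, 0, 0) under max, adds 1 for T1 → (2, 1, 0)
e6, invoked 11, takes VC(e3)=(2, 0, 0), VC(e4)=(1, 0, 2) under max, adds 1 for T0 → (3, 0, 2)
e7, invoked 13, takes VC(e6)=(3, 0, 2) under max, adds 1 for T0 → (4, 0, 2)
target: VC(e4) = (1, 0, 2)

(1, 0, 2)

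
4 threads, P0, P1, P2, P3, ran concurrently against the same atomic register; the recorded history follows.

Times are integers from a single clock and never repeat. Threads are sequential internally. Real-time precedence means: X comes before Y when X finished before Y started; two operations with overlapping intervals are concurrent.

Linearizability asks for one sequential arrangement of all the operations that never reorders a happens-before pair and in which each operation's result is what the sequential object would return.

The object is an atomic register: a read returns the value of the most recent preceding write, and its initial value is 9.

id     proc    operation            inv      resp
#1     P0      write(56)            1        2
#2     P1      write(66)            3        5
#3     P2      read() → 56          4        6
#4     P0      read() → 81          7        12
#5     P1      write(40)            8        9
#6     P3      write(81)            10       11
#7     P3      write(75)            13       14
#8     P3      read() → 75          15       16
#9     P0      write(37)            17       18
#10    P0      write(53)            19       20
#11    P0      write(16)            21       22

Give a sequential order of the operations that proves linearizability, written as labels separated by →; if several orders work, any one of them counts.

after step 1 (#1 write(56)): value 56
after step 2 (#3 read() → 56): value 56
after step 3 (#2 write(66)): value 66
after step 4 (#5 write(40)): value 40
after step 5 (#6 write(81)): value 81
after step 6 (#4 read() → 81): value 81
after step 7 (#7 write(75)): value 75
after step 8 (#8 read() → 75): value 75
after step 9 (#9 write(37)): value 37
after step 10 (#10 write(53)): value 53
after step 11 (#11 write(16)): value 16

#1 → #3 → #2 → #5 → #6 → #4 → #7 → #8 → #9 → #10 → #11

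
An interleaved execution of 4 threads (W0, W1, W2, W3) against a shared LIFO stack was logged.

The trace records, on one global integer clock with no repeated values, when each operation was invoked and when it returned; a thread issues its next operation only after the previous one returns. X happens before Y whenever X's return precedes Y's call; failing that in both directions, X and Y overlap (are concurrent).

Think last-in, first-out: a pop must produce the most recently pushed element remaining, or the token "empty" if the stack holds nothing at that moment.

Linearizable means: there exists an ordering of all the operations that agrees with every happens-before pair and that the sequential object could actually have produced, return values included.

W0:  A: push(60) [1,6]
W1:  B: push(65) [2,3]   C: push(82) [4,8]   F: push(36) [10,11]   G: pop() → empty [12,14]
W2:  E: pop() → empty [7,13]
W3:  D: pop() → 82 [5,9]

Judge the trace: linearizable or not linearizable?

not linearizable

through event 12 a valid linearization exists; event 13 (E responding at time 13) ends that
every one of the 26 real-time-consistent orders over 6 completed LIFO stack ops fails the sequential spec
including or dropping the 1 pending operation (G) in any combination fails
take A, B, C, D, E, F (pending dropped): step 5 already fails, because E pop() → empty cannot occur there
take A, B, C, D, F, E (pending dropped): step 6 already fails, because E pop() → empty cannot occur there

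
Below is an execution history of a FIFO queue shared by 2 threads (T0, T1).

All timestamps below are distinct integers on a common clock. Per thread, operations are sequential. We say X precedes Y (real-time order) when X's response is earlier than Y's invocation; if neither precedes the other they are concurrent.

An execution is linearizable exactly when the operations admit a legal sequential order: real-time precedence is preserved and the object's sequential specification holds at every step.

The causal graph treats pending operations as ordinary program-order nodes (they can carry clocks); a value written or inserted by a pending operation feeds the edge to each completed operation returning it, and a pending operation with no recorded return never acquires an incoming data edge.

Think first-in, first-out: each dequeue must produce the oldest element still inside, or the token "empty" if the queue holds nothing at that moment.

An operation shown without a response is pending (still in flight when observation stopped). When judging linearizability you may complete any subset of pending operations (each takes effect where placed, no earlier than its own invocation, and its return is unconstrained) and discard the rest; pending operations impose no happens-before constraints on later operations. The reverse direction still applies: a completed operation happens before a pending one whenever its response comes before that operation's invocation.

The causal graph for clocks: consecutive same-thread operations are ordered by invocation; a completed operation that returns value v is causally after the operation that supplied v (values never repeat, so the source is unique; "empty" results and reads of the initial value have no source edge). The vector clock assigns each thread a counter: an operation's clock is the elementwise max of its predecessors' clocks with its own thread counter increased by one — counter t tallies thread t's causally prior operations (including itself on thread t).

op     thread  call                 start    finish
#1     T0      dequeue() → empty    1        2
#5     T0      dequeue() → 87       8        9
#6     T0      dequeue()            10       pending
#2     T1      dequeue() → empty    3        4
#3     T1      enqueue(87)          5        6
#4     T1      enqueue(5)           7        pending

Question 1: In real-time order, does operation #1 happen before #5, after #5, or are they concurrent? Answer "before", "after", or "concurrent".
Answer: before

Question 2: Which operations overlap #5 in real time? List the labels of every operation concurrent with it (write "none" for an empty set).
Answer: #4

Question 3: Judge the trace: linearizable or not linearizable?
linearizable

one valid linearization: #1, #2, #3, #4, #5
1. #1 dequeue() → empty, leaving queue <>
2. #2 dequeue() → empty, leaving queue <>
3. #3 enqueue(87), leaving queue <87>
4. #4 enqueue(5) (pending, included), leaving queue <87,5>
5. #5 dequeue() → 87, leaving queue <5>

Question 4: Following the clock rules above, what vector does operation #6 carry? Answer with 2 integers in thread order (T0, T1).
Answer: (3, 2)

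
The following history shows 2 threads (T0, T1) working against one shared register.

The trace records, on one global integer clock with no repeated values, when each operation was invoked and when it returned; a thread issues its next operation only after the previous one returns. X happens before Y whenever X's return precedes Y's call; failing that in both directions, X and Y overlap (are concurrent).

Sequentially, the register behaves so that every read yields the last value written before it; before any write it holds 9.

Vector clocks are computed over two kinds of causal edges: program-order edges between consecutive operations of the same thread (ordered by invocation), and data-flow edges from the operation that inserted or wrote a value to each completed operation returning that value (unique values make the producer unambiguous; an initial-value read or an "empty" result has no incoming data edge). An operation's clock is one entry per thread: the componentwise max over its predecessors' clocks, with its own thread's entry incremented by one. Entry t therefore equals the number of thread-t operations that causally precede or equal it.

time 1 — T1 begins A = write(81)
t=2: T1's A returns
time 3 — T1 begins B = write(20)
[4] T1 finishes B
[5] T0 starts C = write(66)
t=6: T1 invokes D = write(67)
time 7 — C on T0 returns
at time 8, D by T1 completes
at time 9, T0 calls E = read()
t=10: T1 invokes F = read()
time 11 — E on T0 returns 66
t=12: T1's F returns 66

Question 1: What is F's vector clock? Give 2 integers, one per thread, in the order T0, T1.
Answer: (1, 4)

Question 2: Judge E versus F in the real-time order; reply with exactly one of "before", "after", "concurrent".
Answer: concurrent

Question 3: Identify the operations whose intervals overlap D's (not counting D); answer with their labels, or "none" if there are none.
Answer: C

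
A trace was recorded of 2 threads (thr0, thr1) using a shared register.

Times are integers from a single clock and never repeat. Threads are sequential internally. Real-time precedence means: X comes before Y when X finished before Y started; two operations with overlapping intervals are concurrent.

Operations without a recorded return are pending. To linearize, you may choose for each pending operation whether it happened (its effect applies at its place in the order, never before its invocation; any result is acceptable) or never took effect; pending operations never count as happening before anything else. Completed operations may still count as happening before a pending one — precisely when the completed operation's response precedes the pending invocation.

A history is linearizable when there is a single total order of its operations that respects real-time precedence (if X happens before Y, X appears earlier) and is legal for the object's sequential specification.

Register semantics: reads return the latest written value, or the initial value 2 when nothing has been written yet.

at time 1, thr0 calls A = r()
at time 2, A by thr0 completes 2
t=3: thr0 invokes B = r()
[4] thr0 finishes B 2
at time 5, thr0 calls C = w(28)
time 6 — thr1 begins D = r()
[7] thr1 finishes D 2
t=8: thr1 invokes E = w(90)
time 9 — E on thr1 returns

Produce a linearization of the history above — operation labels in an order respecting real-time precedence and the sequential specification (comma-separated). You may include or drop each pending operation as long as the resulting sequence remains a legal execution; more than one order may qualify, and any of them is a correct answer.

A, B, D, C, E

1. A r() → 2, leaving value 2
2. B r() → 2, leaving value 2
3. D r() → 2, leaving value 2
4. C w(28) (pending, included), leaving value 28
5. E w(90), leaving value 90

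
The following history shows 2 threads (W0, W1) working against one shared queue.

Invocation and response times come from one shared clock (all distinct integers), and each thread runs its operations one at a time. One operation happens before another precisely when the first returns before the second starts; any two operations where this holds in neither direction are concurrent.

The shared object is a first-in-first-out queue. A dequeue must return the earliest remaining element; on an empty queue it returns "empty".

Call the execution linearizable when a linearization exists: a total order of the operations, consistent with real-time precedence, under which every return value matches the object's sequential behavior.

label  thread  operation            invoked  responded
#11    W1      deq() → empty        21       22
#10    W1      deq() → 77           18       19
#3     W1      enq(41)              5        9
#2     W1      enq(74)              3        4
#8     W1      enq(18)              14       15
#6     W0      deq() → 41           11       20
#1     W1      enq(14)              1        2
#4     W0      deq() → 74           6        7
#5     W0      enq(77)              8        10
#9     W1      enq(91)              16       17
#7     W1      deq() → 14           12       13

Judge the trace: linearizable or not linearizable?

prefix check: 1..6 passes, 1..7 fails once #4's time-7 response joins
exhaustive check: the 3 completed queue ops admit one real-time order; illegal
no escape via the 1 pending operation (#3): every completion choice fails
take #1, #2, #4 (pending dropped): step 3 already fails, because #4 deq() → 74 cannot occur there

not linearizable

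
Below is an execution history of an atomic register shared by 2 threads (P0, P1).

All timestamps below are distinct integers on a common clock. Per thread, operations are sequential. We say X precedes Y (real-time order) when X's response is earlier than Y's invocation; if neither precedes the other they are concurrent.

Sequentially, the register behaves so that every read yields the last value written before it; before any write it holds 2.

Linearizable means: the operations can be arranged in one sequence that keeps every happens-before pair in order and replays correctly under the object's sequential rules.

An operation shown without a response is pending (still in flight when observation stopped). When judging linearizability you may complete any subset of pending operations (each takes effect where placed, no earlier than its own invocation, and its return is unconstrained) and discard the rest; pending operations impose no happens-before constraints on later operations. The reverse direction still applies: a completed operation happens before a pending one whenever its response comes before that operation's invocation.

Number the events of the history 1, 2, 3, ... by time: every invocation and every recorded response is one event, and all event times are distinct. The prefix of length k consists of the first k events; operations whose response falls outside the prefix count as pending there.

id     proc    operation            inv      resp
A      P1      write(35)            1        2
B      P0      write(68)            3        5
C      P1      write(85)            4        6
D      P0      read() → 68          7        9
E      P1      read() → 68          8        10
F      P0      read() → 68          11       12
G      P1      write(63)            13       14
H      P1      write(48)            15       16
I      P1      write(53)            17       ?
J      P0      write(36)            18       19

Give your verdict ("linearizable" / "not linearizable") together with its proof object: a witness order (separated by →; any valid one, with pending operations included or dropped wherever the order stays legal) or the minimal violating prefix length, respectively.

linearizable — witness: A → C → B → D → E → F → G → H → I → J

step 1: A write(35) — value 35
step 2: C write(85) — value 85
step 3: B write(68) — value 68
step 4: D read() → 68 — value 68
step 5: E read() → 68 — value 68
step 6: F read() → 68 — value 68
step 7: G write(63) — value 63
step 8: H write(48) — value 48
step 9: I write(53) (pending, included) — value 53
step 10: J write(36) — value 36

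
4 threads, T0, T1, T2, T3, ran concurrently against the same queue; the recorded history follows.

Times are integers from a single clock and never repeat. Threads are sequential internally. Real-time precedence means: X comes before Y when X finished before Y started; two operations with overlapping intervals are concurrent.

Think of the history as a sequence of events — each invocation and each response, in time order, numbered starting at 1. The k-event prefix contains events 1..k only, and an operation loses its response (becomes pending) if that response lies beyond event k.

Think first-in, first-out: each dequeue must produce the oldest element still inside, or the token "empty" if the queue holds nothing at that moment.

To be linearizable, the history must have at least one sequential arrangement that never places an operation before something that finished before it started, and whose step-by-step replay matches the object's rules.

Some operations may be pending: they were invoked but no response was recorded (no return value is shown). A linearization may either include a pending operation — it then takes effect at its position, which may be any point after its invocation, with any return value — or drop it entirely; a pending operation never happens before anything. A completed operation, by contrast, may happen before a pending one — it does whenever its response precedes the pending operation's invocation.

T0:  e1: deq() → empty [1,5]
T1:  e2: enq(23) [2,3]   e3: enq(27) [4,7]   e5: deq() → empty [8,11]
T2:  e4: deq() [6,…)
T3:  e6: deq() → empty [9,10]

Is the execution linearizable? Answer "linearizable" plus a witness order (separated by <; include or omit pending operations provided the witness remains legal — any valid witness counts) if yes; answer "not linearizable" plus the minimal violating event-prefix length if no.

not linearizable — minimal violating prefix: 11 events

already the first 11 events (up to e5's response at time 11) admit no linearization; the first 10 still do
the 5 completed operations admit 6 real-time orders; each fails the queue replay
every completion of the 1 pending operation (e4) was checked; none linearizes
take e1, e2, e3, e5, e6 (pending dropped): step 4 already fails, because e5 deq() → empty cannot occur there
take e1, e2, e3, e6, e5 (pending dropped): step 4 already fails, because e6 deq() → empty cannot occur there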